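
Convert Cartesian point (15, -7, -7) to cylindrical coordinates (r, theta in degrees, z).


r = sqrt(15^2 + (-7)^2) = 16.5529
theta = atan2(-7, 15) = 334.9831 deg
z = -7

r = 16.5529, theta = 334.9831 deg, z = -7


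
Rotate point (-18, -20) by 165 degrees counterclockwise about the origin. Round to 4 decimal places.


x' = -18*cos(165) - -20*sin(165) = 22.563
y' = -18*sin(165) + -20*cos(165) = 14.6598

(22.563, 14.6598)


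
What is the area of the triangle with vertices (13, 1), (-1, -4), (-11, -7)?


Area = |x1(y2-y3) + x2(y3-y1) + x3(y1-y2)| / 2
= |13*(-4--7) + -1*(-7-1) + -11*(1--4)| / 2
= 4

4


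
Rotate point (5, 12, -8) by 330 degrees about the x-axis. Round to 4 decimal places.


x' = 5
y' = 12*cos(330) - -8*sin(330) = 6.3923
z' = 12*sin(330) + -8*cos(330) = -12.9282

(5, 6.3923, -12.9282)


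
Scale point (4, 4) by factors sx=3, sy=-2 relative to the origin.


Scaling: (x*sx, y*sy) = (4*3, 4*-2) = (12, -8)

(12, -8)


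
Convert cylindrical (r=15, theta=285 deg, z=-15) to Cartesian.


x = 15 * cos(285) = 3.8823
y = 15 * sin(285) = -14.4889
z = -15

(3.8823, -14.4889, -15)


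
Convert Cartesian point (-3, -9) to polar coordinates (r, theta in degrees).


r = sqrt((-3)^2 + (-9)^2) = 9.4868
theta = atan2(-9, -3) = 251.5651 degrees

r = 9.4868, theta = 251.5651 degrees


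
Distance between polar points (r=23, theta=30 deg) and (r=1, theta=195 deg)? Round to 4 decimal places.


d = sqrt(r1^2 + r2^2 - 2*r1*r2*cos(t2-t1))
d = sqrt(23^2 + 1^2 - 2*23*1*cos(195-30)) = 23.9673

23.9673


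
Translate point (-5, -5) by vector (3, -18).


Translation: (x+dx, y+dy) = (-5+3, -5+-18) = (-2, -23)

(-2, -23)


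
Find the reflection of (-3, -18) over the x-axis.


Reflection across x-axis: (x, y) -> (x, -y)
(-3, -18) -> (-3, 18)

(-3, 18)


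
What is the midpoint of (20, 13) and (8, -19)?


Midpoint = ((20+8)/2, (13+-19)/2) = (14, -3)

(14, -3)


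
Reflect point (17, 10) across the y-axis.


Reflection across y-axis: (x, y) -> (-x, y)
(17, 10) -> (-17, 10)

(-17, 10)


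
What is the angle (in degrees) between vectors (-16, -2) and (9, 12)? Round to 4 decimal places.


dot = -16*9 + -2*12 = -168
|u| = 16.1245, |v| = 15
cos(angle) = -0.6946
angle = 133.9949 degrees

133.9949 degrees


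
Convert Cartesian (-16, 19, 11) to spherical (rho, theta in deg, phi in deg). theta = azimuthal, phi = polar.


rho = sqrt((-16)^2 + 19^2 + 11^2) = 27.1662
theta = atan2(19, -16) = 130.1009 deg
phi = acos(11/27.1662) = 66.1142 deg

rho = 27.1662, theta = 130.1009 deg, phi = 66.1142 deg


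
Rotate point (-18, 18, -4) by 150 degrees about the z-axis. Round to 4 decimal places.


x' = -18*cos(150) - 18*sin(150) = 6.5885
y' = -18*sin(150) + 18*cos(150) = -24.5885
z' = -4

(6.5885, -24.5885, -4)


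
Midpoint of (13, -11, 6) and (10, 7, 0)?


Midpoint = ((13+10)/2, (-11+7)/2, (6+0)/2) = (11.5, -2, 3)

(11.5, -2, 3)


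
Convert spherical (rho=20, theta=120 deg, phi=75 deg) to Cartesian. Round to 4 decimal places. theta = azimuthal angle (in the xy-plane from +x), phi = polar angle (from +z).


x = 20 * sin(75) * cos(120) = -9.6593
y = 20 * sin(75) * sin(120) = 16.7303
z = 20 * cos(75) = 5.1764

(-9.6593, 16.7303, 5.1764)


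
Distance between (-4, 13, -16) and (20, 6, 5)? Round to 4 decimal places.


d = sqrt((20--4)^2 + (6-13)^2 + (5--16)^2) = 32.6497

32.6497


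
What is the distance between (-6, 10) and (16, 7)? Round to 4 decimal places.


d = sqrt((16--6)^2 + (7-10)^2) = 22.2036

22.2036


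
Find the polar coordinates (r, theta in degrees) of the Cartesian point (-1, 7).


r = sqrt((-1)^2 + 7^2) = 7.0711
theta = atan2(7, -1) = 98.1301 degrees

r = 7.0711, theta = 98.1301 degrees


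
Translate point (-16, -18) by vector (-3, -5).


Translation: (x+dx, y+dy) = (-16+-3, -18+-5) = (-19, -23)

(-19, -23)


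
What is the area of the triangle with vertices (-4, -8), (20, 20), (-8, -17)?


Area = |x1(y2-y3) + x2(y3-y1) + x3(y1-y2)| / 2
= |-4*(20--17) + 20*(-17--8) + -8*(-8-20)| / 2
= 52

52


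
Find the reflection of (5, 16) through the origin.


Reflection through origin: (x, y) -> (-x, -y)
(5, 16) -> (-5, -16)

(-5, -16)


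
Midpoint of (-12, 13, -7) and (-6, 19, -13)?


Midpoint = ((-12+-6)/2, (13+19)/2, (-7+-13)/2) = (-9, 16, -10)

(-9, 16, -10)


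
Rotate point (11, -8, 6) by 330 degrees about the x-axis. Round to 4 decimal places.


x' = 11
y' = -8*cos(330) - 6*sin(330) = -3.9282
z' = -8*sin(330) + 6*cos(330) = 9.1962

(11, -3.9282, 9.1962)


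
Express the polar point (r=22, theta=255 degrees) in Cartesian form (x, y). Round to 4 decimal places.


x = 22 * cos(255) = -5.694
y = 22 * sin(255) = -21.2504

(-5.694, -21.2504)


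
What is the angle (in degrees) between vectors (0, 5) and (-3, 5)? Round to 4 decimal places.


dot = 0*-3 + 5*5 = 25
|u| = 5, |v| = 5.831
cos(angle) = 0.8575
angle = 30.9638 degrees

30.9638 degrees


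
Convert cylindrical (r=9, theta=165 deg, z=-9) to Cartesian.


x = 9 * cos(165) = -8.6933
y = 9 * sin(165) = 2.3294
z = -9

(-8.6933, 2.3294, -9)


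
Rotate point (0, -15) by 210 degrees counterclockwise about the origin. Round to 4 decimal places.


x' = 0*cos(210) - -15*sin(210) = -7.5
y' = 0*sin(210) + -15*cos(210) = 12.9904

(-7.5, 12.9904)


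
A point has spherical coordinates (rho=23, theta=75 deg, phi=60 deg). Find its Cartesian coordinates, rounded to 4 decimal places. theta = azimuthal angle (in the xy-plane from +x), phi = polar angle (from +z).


x = 23 * sin(60) * cos(75) = 5.1553
y = 23 * sin(60) * sin(75) = 19.2399
z = 23 * cos(60) = 11.5

(5.1553, 19.2399, 11.5)


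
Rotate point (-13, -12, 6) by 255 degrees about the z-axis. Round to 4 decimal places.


x' = -13*cos(255) - -12*sin(255) = -8.2265
y' = -13*sin(255) + -12*cos(255) = 15.6629
z' = 6

(-8.2265, 15.6629, 6)


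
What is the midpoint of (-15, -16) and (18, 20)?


Midpoint = ((-15+18)/2, (-16+20)/2) = (1.5, 2)

(1.5, 2)


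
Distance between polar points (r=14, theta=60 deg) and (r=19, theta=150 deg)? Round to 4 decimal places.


d = sqrt(r1^2 + r2^2 - 2*r1*r2*cos(t2-t1))
d = sqrt(14^2 + 19^2 - 2*14*19*cos(150-60)) = 23.6008

23.6008


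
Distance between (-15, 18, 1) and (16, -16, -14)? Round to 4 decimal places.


d = sqrt((16--15)^2 + (-16-18)^2 + (-14-1)^2) = 48.3942

48.3942


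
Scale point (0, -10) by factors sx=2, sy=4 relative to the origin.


Scaling: (x*sx, y*sy) = (0*2, -10*4) = (0, -40)

(0, -40)


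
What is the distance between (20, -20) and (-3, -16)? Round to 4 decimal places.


d = sqrt((-3-20)^2 + (-16--20)^2) = 23.3452

23.3452


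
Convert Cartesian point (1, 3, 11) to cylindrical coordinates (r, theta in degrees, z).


r = sqrt(1^2 + 3^2) = 3.1623
theta = atan2(3, 1) = 71.5651 deg
z = 11

r = 3.1623, theta = 71.5651 deg, z = 11


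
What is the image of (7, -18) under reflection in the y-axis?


Reflection across y-axis: (x, y) -> (-x, y)
(7, -18) -> (-7, -18)

(-7, -18)


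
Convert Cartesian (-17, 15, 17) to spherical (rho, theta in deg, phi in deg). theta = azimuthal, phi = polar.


rho = sqrt((-17)^2 + 15^2 + 17^2) = 28.3373
theta = atan2(15, -17) = 138.5763 deg
phi = acos(17/28.3373) = 53.136 deg

rho = 28.3373, theta = 138.5763 deg, phi = 53.136 deg


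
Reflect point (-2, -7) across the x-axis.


Reflection across x-axis: (x, y) -> (x, -y)
(-2, -7) -> (-2, 7)

(-2, 7)


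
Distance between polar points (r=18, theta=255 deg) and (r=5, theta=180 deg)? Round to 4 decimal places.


d = sqrt(r1^2 + r2^2 - 2*r1*r2*cos(t2-t1))
d = sqrt(18^2 + 5^2 - 2*18*5*cos(180-255)) = 17.39

17.39


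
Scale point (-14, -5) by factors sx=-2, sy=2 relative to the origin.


Scaling: (x*sx, y*sy) = (-14*-2, -5*2) = (28, -10)

(28, -10)


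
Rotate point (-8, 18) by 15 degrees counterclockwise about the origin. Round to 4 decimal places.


x' = -8*cos(15) - 18*sin(15) = -12.3861
y' = -8*sin(15) + 18*cos(15) = 15.3161

(-12.3861, 15.3161)


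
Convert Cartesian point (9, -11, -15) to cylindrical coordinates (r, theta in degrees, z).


r = sqrt(9^2 + (-11)^2) = 14.2127
theta = atan2(-11, 9) = 309.2894 deg
z = -15

r = 14.2127, theta = 309.2894 deg, z = -15


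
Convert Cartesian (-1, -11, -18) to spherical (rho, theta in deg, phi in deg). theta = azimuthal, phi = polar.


rho = sqrt((-1)^2 + (-11)^2 + (-18)^2) = 21.1187
theta = atan2(-11, -1) = 264.8056 deg
phi = acos(-18/21.1187) = 148.4654 deg

rho = 21.1187, theta = 264.8056 deg, phi = 148.4654 deg


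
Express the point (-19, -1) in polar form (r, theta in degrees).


r = sqrt((-19)^2 + (-1)^2) = 19.0263
theta = atan2(-1, -19) = 183.0128 degrees

r = 19.0263, theta = 183.0128 degrees


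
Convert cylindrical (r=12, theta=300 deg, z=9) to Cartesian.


x = 12 * cos(300) = 6
y = 12 * sin(300) = -10.3923
z = 9

(6, -10.3923, 9)


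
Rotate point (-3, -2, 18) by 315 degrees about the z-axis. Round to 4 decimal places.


x' = -3*cos(315) - -2*sin(315) = -3.5355
y' = -3*sin(315) + -2*cos(315) = 0.7071
z' = 18

(-3.5355, 0.7071, 18)


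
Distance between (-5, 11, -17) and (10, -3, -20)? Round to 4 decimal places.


d = sqrt((10--5)^2 + (-3-11)^2 + (-20--17)^2) = 20.7364

20.7364


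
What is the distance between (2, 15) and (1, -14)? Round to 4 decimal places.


d = sqrt((1-2)^2 + (-14-15)^2) = 29.0172

29.0172


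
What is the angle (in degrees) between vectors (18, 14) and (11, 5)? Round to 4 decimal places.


dot = 18*11 + 14*5 = 268
|u| = 22.8035, |v| = 12.083
cos(angle) = 0.9727
angle = 13.431 degrees

13.431 degrees


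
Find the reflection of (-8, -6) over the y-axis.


Reflection across y-axis: (x, y) -> (-x, y)
(-8, -6) -> (8, -6)

(8, -6)


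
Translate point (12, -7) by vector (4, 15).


Translation: (x+dx, y+dy) = (12+4, -7+15) = (16, 8)

(16, 8)


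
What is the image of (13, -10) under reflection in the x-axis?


Reflection across x-axis: (x, y) -> (x, -y)
(13, -10) -> (13, 10)

(13, 10)


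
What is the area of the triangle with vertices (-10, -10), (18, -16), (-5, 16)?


Area = |x1(y2-y3) + x2(y3-y1) + x3(y1-y2)| / 2
= |-10*(-16-16) + 18*(16--10) + -5*(-10--16)| / 2
= 379

379


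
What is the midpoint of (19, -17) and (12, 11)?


Midpoint = ((19+12)/2, (-17+11)/2) = (15.5, -3)

(15.5, -3)


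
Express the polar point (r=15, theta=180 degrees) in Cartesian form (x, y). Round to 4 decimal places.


x = 15 * cos(180) = -15
y = 15 * sin(180) = 0

(-15, 0)


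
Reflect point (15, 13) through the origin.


Reflection through origin: (x, y) -> (-x, -y)
(15, 13) -> (-15, -13)

(-15, -13)


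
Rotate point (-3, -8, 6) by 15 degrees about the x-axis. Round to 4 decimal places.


x' = -3
y' = -8*cos(15) - 6*sin(15) = -9.2803
z' = -8*sin(15) + 6*cos(15) = 3.725

(-3, -9.2803, 3.725)


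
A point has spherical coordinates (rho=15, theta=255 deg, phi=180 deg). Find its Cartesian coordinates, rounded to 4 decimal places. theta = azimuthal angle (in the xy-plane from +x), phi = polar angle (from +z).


x = 15 * sin(180) * cos(255) = 0
y = 15 * sin(180) * sin(255) = 0
z = 15 * cos(180) = -15

(0, 0, -15)


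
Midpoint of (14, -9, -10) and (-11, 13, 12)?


Midpoint = ((14+-11)/2, (-9+13)/2, (-10+12)/2) = (1.5, 2, 1)

(1.5, 2, 1)


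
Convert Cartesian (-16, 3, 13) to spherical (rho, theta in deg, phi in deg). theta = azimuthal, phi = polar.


rho = sqrt((-16)^2 + 3^2 + 13^2) = 20.8327
theta = atan2(3, -16) = 169.3803 deg
phi = acos(13/20.8327) = 51.3897 deg

rho = 20.8327, theta = 169.3803 deg, phi = 51.3897 deg


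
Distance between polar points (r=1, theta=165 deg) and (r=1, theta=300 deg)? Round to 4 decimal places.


d = sqrt(r1^2 + r2^2 - 2*r1*r2*cos(t2-t1))
d = sqrt(1^2 + 1^2 - 2*1*1*cos(300-165)) = 1.8478

1.8478


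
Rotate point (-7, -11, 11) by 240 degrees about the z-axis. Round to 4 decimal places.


x' = -7*cos(240) - -11*sin(240) = -6.0263
y' = -7*sin(240) + -11*cos(240) = 11.5622
z' = 11

(-6.0263, 11.5622, 11)


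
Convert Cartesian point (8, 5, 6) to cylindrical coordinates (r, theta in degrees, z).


r = sqrt(8^2 + 5^2) = 9.434
theta = atan2(5, 8) = 32.0054 deg
z = 6

r = 9.434, theta = 32.0054 deg, z = 6


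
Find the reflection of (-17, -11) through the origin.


Reflection through origin: (x, y) -> (-x, -y)
(-17, -11) -> (17, 11)

(17, 11)


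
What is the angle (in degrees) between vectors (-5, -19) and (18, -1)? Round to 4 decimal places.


dot = -5*18 + -19*-1 = -71
|u| = 19.6469, |v| = 18.0278
cos(angle) = -0.2005
angle = 101.5637 degrees

101.5637 degrees


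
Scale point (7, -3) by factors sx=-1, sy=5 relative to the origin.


Scaling: (x*sx, y*sy) = (7*-1, -3*5) = (-7, -15)

(-7, -15)


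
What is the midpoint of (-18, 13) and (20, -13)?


Midpoint = ((-18+20)/2, (13+-13)/2) = (1, 0)

(1, 0)


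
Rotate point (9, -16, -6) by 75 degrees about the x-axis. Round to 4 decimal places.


x' = 9
y' = -16*cos(75) - -6*sin(75) = 1.6545
z' = -16*sin(75) + -6*cos(75) = -17.0077

(9, 1.6545, -17.0077)


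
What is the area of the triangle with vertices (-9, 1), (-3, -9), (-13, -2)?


Area = |x1(y2-y3) + x2(y3-y1) + x3(y1-y2)| / 2
= |-9*(-9--2) + -3*(-2-1) + -13*(1--9)| / 2
= 29

29


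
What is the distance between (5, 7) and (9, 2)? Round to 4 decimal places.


d = sqrt((9-5)^2 + (2-7)^2) = 6.4031

6.4031


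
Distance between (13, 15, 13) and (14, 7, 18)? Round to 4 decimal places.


d = sqrt((14-13)^2 + (7-15)^2 + (18-13)^2) = 9.4868

9.4868


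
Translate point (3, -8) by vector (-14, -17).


Translation: (x+dx, y+dy) = (3+-14, -8+-17) = (-11, -25)

(-11, -25)


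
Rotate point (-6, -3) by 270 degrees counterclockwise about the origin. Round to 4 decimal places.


x' = -6*cos(270) - -3*sin(270) = -3
y' = -6*sin(270) + -3*cos(270) = 6

(-3, 6)


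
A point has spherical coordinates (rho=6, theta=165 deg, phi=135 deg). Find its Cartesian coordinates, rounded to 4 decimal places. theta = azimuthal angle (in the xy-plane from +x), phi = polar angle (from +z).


x = 6 * sin(135) * cos(165) = -4.0981
y = 6 * sin(135) * sin(165) = 1.0981
z = 6 * cos(135) = -4.2426

(-4.0981, 1.0981, -4.2426)


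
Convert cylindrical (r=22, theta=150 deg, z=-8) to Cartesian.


x = 22 * cos(150) = -19.0526
y = 22 * sin(150) = 11
z = -8

(-19.0526, 11, -8)


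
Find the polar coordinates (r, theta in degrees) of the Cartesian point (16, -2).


r = sqrt(16^2 + (-2)^2) = 16.1245
theta = atan2(-2, 16) = 352.875 degrees

r = 16.1245, theta = 352.875 degrees


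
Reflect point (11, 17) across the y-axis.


Reflection across y-axis: (x, y) -> (-x, y)
(11, 17) -> (-11, 17)

(-11, 17)


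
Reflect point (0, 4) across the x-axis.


Reflection across x-axis: (x, y) -> (x, -y)
(0, 4) -> (0, -4)

(0, -4)


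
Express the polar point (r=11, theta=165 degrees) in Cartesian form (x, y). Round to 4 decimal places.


x = 11 * cos(165) = -10.6252
y = 11 * sin(165) = 2.847

(-10.6252, 2.847)


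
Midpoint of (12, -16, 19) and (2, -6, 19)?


Midpoint = ((12+2)/2, (-16+-6)/2, (19+19)/2) = (7, -11, 19)

(7, -11, 19)


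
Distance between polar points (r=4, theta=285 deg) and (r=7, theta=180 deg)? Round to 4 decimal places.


d = sqrt(r1^2 + r2^2 - 2*r1*r2*cos(t2-t1))
d = sqrt(4^2 + 7^2 - 2*4*7*cos(180-285)) = 8.9159

8.9159


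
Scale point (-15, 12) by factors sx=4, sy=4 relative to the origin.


Scaling: (x*sx, y*sy) = (-15*4, 12*4) = (-60, 48)

(-60, 48)


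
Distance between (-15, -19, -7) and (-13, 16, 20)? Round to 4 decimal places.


d = sqrt((-13--15)^2 + (16--19)^2 + (20--7)^2) = 44.2493

44.2493


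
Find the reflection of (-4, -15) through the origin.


Reflection through origin: (x, y) -> (-x, -y)
(-4, -15) -> (4, 15)

(4, 15)


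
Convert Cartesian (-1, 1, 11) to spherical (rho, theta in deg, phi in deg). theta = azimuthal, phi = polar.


rho = sqrt((-1)^2 + 1^2 + 11^2) = 11.0905
theta = atan2(1, -1) = 135 deg
phi = acos(11/11.0905) = 7.326 deg

rho = 11.0905, theta = 135 deg, phi = 7.326 deg


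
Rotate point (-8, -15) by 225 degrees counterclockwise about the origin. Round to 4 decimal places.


x' = -8*cos(225) - -15*sin(225) = -4.9497
y' = -8*sin(225) + -15*cos(225) = 16.2635

(-4.9497, 16.2635)


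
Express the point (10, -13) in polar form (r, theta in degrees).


r = sqrt(10^2 + (-13)^2) = 16.4012
theta = atan2(-13, 10) = 307.5686 degrees

r = 16.4012, theta = 307.5686 degrees


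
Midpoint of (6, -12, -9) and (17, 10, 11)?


Midpoint = ((6+17)/2, (-12+10)/2, (-9+11)/2) = (11.5, -1, 1)

(11.5, -1, 1)


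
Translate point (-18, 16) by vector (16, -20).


Translation: (x+dx, y+dy) = (-18+16, 16+-20) = (-2, -4)

(-2, -4)


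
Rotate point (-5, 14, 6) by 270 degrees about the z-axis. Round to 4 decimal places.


x' = -5*cos(270) - 14*sin(270) = 14
y' = -5*sin(270) + 14*cos(270) = 5
z' = 6

(14, 5, 6)


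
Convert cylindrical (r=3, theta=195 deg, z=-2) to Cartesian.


x = 3 * cos(195) = -2.8978
y = 3 * sin(195) = -0.7765
z = -2

(-2.8978, -0.7765, -2)


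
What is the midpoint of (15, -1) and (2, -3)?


Midpoint = ((15+2)/2, (-1+-3)/2) = (8.5, -2)

(8.5, -2)


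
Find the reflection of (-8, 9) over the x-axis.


Reflection across x-axis: (x, y) -> (x, -y)
(-8, 9) -> (-8, -9)

(-8, -9)


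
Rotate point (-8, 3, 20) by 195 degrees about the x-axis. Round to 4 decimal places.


x' = -8
y' = 3*cos(195) - 20*sin(195) = 2.2786
z' = 3*sin(195) + 20*cos(195) = -20.095

(-8, 2.2786, -20.095)


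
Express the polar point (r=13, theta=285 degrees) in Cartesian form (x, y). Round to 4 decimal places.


x = 13 * cos(285) = 3.3646
y = 13 * sin(285) = -12.557

(3.3646, -12.557)


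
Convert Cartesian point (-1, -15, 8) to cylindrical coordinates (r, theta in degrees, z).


r = sqrt((-1)^2 + (-15)^2) = 15.0333
theta = atan2(-15, -1) = 266.1859 deg
z = 8

r = 15.0333, theta = 266.1859 deg, z = 8


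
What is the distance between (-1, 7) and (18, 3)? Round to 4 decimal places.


d = sqrt((18--1)^2 + (3-7)^2) = 19.4165

19.4165


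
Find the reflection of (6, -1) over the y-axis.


Reflection across y-axis: (x, y) -> (-x, y)
(6, -1) -> (-6, -1)

(-6, -1)


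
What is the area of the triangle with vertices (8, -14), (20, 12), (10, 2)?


Area = |x1(y2-y3) + x2(y3-y1) + x3(y1-y2)| / 2
= |8*(12-2) + 20*(2--14) + 10*(-14-12)| / 2
= 70

70


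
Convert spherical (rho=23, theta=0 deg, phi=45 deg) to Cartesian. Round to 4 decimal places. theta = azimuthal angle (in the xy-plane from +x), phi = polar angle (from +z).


x = 23 * sin(45) * cos(0) = 16.2635
y = 23 * sin(45) * sin(0) = 0
z = 23 * cos(45) = 16.2635

(16.2635, 0, 16.2635)


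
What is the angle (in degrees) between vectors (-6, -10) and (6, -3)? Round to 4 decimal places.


dot = -6*6 + -10*-3 = -6
|u| = 11.6619, |v| = 6.7082
cos(angle) = -0.0767
angle = 94.3987 degrees

94.3987 degrees


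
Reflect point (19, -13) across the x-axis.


Reflection across x-axis: (x, y) -> (x, -y)
(19, -13) -> (19, 13)

(19, 13)


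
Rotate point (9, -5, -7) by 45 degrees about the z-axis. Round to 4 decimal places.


x' = 9*cos(45) - -5*sin(45) = 9.8995
y' = 9*sin(45) + -5*cos(45) = 2.8284
z' = -7

(9.8995, 2.8284, -7)


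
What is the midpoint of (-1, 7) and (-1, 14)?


Midpoint = ((-1+-1)/2, (7+14)/2) = (-1, 10.5)

(-1, 10.5)


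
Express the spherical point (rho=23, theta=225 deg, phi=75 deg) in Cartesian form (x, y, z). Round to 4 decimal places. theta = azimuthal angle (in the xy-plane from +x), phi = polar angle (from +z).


x = 23 * sin(75) * cos(225) = -15.7093
y = 23 * sin(75) * sin(225) = -15.7093
z = 23 * cos(75) = 5.9528

(-15.7093, -15.7093, 5.9528)


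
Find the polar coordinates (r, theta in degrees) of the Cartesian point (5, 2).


r = sqrt(5^2 + 2^2) = 5.3852
theta = atan2(2, 5) = 21.8014 degrees

r = 5.3852, theta = 21.8014 degrees


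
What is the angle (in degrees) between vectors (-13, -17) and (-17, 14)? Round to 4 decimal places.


dot = -13*-17 + -17*14 = -17
|u| = 21.4009, |v| = 22.0227
cos(angle) = -0.0361
angle = 92.0671 degrees

92.0671 degrees


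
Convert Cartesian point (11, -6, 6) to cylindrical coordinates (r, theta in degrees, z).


r = sqrt(11^2 + (-6)^2) = 12.53
theta = atan2(-6, 11) = 331.3895 deg
z = 6

r = 12.53, theta = 331.3895 deg, z = 6


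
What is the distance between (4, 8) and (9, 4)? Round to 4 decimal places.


d = sqrt((9-4)^2 + (4-8)^2) = 6.4031

6.4031


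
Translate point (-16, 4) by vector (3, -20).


Translation: (x+dx, y+dy) = (-16+3, 4+-20) = (-13, -16)

(-13, -16)


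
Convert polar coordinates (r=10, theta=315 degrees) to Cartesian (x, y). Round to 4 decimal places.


x = 10 * cos(315) = 7.0711
y = 10 * sin(315) = -7.0711

(7.0711, -7.0711)


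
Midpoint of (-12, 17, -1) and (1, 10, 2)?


Midpoint = ((-12+1)/2, (17+10)/2, (-1+2)/2) = (-5.5, 13.5, 0.5)

(-5.5, 13.5, 0.5)


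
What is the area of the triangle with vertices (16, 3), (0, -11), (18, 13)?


Area = |x1(y2-y3) + x2(y3-y1) + x3(y1-y2)| / 2
= |16*(-11-13) + 0*(13-3) + 18*(3--11)| / 2
= 66

66


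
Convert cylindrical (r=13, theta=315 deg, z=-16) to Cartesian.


x = 13 * cos(315) = 9.1924
y = 13 * sin(315) = -9.1924
z = -16

(9.1924, -9.1924, -16)


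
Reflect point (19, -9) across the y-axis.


Reflection across y-axis: (x, y) -> (-x, y)
(19, -9) -> (-19, -9)

(-19, -9)


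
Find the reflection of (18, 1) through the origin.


Reflection through origin: (x, y) -> (-x, -y)
(18, 1) -> (-18, -1)

(-18, -1)


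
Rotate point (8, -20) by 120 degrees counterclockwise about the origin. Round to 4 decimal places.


x' = 8*cos(120) - -20*sin(120) = 13.3205
y' = 8*sin(120) + -20*cos(120) = 16.9282

(13.3205, 16.9282)


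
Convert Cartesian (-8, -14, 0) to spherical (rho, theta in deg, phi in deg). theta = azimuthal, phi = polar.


rho = sqrt((-8)^2 + (-14)^2 + 0^2) = 16.1245
theta = atan2(-14, -8) = 240.2551 deg
phi = acos(0/16.1245) = 90 deg

rho = 16.1245, theta = 240.2551 deg, phi = 90 deg


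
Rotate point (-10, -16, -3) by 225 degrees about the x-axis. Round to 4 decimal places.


x' = -10
y' = -16*cos(225) - -3*sin(225) = 9.1924
z' = -16*sin(225) + -3*cos(225) = 13.435

(-10, 9.1924, 13.435)


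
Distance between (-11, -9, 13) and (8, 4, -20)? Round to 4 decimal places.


d = sqrt((8--11)^2 + (4--9)^2 + (-20-13)^2) = 40.2368

40.2368


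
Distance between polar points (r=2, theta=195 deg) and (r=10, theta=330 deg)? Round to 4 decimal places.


d = sqrt(r1^2 + r2^2 - 2*r1*r2*cos(t2-t1))
d = sqrt(2^2 + 10^2 - 2*2*10*cos(330-195)) = 11.5015

11.5015


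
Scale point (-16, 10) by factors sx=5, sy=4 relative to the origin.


Scaling: (x*sx, y*sy) = (-16*5, 10*4) = (-80, 40)

(-80, 40)


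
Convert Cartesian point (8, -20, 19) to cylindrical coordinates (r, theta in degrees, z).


r = sqrt(8^2 + (-20)^2) = 21.5407
theta = atan2(-20, 8) = 291.8014 deg
z = 19

r = 21.5407, theta = 291.8014 deg, z = 19


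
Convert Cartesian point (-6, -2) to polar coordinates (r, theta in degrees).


r = sqrt((-6)^2 + (-2)^2) = 6.3246
theta = atan2(-2, -6) = 198.4349 degrees

r = 6.3246, theta = 198.4349 degrees


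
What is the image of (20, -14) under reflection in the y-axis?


Reflection across y-axis: (x, y) -> (-x, y)
(20, -14) -> (-20, -14)

(-20, -14)


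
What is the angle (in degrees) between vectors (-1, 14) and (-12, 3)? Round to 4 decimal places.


dot = -1*-12 + 14*3 = 54
|u| = 14.0357, |v| = 12.3693
cos(angle) = 0.311
angle = 71.8781 degrees

71.8781 degrees


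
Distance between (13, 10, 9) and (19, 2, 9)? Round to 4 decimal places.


d = sqrt((19-13)^2 + (2-10)^2 + (9-9)^2) = 10

10


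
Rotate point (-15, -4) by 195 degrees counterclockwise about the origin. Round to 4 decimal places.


x' = -15*cos(195) - -4*sin(195) = 13.4536
y' = -15*sin(195) + -4*cos(195) = 7.746

(13.4536, 7.746)


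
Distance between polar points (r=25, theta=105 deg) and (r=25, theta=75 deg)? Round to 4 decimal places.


d = sqrt(r1^2 + r2^2 - 2*r1*r2*cos(t2-t1))
d = sqrt(25^2 + 25^2 - 2*25*25*cos(75-105)) = 12.941

12.941


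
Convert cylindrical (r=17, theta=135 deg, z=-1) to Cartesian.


x = 17 * cos(135) = -12.0208
y = 17 * sin(135) = 12.0208
z = -1

(-12.0208, 12.0208, -1)


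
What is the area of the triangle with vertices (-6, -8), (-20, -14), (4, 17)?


Area = |x1(y2-y3) + x2(y3-y1) + x3(y1-y2)| / 2
= |-6*(-14-17) + -20*(17--8) + 4*(-8--14)| / 2
= 145

145


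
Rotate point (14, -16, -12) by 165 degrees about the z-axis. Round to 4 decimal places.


x' = 14*cos(165) - -16*sin(165) = -9.3819
y' = 14*sin(165) + -16*cos(165) = 19.0783
z' = -12

(-9.3819, 19.0783, -12)


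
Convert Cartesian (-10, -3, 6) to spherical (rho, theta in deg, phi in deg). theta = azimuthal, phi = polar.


rho = sqrt((-10)^2 + (-3)^2 + 6^2) = 12.0416
theta = atan2(-3, -10) = 196.6992 deg
phi = acos(6/12.0416) = 60.1142 deg

rho = 12.0416, theta = 196.6992 deg, phi = 60.1142 deg


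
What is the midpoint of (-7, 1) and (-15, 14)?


Midpoint = ((-7+-15)/2, (1+14)/2) = (-11, 7.5)

(-11, 7.5)


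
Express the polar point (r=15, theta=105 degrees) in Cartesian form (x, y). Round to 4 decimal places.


x = 15 * cos(105) = -3.8823
y = 15 * sin(105) = 14.4889

(-3.8823, 14.4889)


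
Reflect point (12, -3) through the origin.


Reflection through origin: (x, y) -> (-x, -y)
(12, -3) -> (-12, 3)

(-12, 3)


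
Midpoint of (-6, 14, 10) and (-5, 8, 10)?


Midpoint = ((-6+-5)/2, (14+8)/2, (10+10)/2) = (-5.5, 11, 10)

(-5.5, 11, 10)


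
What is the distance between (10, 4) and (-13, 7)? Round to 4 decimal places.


d = sqrt((-13-10)^2 + (7-4)^2) = 23.1948

23.1948


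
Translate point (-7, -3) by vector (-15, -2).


Translation: (x+dx, y+dy) = (-7+-15, -3+-2) = (-22, -5)

(-22, -5)


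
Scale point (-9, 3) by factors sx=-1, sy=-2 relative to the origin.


Scaling: (x*sx, y*sy) = (-9*-1, 3*-2) = (9, -6)

(9, -6)


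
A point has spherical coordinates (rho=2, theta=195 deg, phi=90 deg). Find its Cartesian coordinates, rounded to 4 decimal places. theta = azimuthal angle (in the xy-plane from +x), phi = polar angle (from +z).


x = 2 * sin(90) * cos(195) = -1.9319
y = 2 * sin(90) * sin(195) = -0.5176
z = 2 * cos(90) = 0

(-1.9319, -0.5176, 0)


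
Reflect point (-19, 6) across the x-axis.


Reflection across x-axis: (x, y) -> (x, -y)
(-19, 6) -> (-19, -6)

(-19, -6)


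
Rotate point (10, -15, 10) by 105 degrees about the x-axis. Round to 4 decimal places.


x' = 10
y' = -15*cos(105) - 10*sin(105) = -5.777
z' = -15*sin(105) + 10*cos(105) = -17.0771

(10, -5.777, -17.0771)


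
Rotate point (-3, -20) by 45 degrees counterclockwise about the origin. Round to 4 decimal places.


x' = -3*cos(45) - -20*sin(45) = 12.0208
y' = -3*sin(45) + -20*cos(45) = -16.2635

(12.0208, -16.2635)


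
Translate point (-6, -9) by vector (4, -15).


Translation: (x+dx, y+dy) = (-6+4, -9+-15) = (-2, -24)

(-2, -24)


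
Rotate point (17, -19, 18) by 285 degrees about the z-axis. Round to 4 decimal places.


x' = 17*cos(285) - -19*sin(285) = -13.9527
y' = 17*sin(285) + -19*cos(285) = -21.3383
z' = 18

(-13.9527, -21.3383, 18)


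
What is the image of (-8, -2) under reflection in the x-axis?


Reflection across x-axis: (x, y) -> (x, -y)
(-8, -2) -> (-8, 2)

(-8, 2)


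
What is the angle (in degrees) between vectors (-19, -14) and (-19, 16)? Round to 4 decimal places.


dot = -19*-19 + -14*16 = 137
|u| = 23.6008, |v| = 24.8395
cos(angle) = 0.2337
angle = 76.4853 degrees

76.4853 degrees


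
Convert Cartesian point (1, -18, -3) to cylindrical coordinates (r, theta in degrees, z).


r = sqrt(1^2 + (-18)^2) = 18.0278
theta = atan2(-18, 1) = 273.1798 deg
z = -3

r = 18.0278, theta = 273.1798 deg, z = -3


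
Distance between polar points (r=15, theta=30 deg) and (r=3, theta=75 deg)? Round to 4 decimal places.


d = sqrt(r1^2 + r2^2 - 2*r1*r2*cos(t2-t1))
d = sqrt(15^2 + 3^2 - 2*15*3*cos(75-30)) = 13.0522

13.0522


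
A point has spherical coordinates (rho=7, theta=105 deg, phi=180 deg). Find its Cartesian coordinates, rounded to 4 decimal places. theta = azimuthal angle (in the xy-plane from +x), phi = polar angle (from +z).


x = 7 * sin(180) * cos(105) = 0
y = 7 * sin(180) * sin(105) = 0
z = 7 * cos(180) = -7

(0, 0, -7)


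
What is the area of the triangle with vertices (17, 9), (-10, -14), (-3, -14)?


Area = |x1(y2-y3) + x2(y3-y1) + x3(y1-y2)| / 2
= |17*(-14--14) + -10*(-14-9) + -3*(9--14)| / 2
= 80.5

80.5


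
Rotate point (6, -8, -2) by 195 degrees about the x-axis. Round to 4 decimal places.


x' = 6
y' = -8*cos(195) - -2*sin(195) = 7.2098
z' = -8*sin(195) + -2*cos(195) = 4.0024

(6, 7.2098, 4.0024)


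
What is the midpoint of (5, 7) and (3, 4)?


Midpoint = ((5+3)/2, (7+4)/2) = (4, 5.5)

(4, 5.5)


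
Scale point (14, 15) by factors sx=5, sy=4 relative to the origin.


Scaling: (x*sx, y*sy) = (14*5, 15*4) = (70, 60)

(70, 60)


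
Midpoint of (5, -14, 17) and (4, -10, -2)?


Midpoint = ((5+4)/2, (-14+-10)/2, (17+-2)/2) = (4.5, -12, 7.5)

(4.5, -12, 7.5)


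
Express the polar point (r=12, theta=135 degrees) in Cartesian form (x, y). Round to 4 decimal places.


x = 12 * cos(135) = -8.4853
y = 12 * sin(135) = 8.4853

(-8.4853, 8.4853)


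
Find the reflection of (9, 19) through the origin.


Reflection through origin: (x, y) -> (-x, -y)
(9, 19) -> (-9, -19)

(-9, -19)


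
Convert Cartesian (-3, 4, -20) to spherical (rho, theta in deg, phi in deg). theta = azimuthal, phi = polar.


rho = sqrt((-3)^2 + 4^2 + (-20)^2) = 20.6155
theta = atan2(4, -3) = 126.8699 deg
phi = acos(-20/20.6155) = 165.9638 deg

rho = 20.6155, theta = 126.8699 deg, phi = 165.9638 deg


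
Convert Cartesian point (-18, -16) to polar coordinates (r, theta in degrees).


r = sqrt((-18)^2 + (-16)^2) = 24.0832
theta = atan2(-16, -18) = 221.6335 degrees

r = 24.0832, theta = 221.6335 degrees


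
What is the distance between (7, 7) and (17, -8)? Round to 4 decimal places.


d = sqrt((17-7)^2 + (-8-7)^2) = 18.0278

18.0278


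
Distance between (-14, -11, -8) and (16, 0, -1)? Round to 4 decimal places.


d = sqrt((16--14)^2 + (0--11)^2 + (-1--8)^2) = 32.7109

32.7109


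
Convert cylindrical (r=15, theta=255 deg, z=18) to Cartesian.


x = 15 * cos(255) = -3.8823
y = 15 * sin(255) = -14.4889
z = 18

(-3.8823, -14.4889, 18)


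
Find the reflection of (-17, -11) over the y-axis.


Reflection across y-axis: (x, y) -> (-x, y)
(-17, -11) -> (17, -11)

(17, -11)


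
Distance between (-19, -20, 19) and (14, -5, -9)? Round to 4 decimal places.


d = sqrt((14--19)^2 + (-5--20)^2 + (-9-19)^2) = 45.8039

45.8039


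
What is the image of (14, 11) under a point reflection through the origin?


Reflection through origin: (x, y) -> (-x, -y)
(14, 11) -> (-14, -11)

(-14, -11)


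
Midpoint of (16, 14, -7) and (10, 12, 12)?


Midpoint = ((16+10)/2, (14+12)/2, (-7+12)/2) = (13, 13, 2.5)

(13, 13, 2.5)


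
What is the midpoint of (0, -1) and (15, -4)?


Midpoint = ((0+15)/2, (-1+-4)/2) = (7.5, -2.5)

(7.5, -2.5)


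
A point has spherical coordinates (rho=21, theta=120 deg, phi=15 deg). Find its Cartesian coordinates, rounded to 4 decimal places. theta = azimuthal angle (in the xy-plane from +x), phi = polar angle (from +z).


x = 21 * sin(15) * cos(120) = -2.7176
y = 21 * sin(15) * sin(120) = 4.707
z = 21 * cos(15) = 20.2844

(-2.7176, 4.707, 20.2844)


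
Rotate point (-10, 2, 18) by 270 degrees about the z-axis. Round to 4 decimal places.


x' = -10*cos(270) - 2*sin(270) = 2
y' = -10*sin(270) + 2*cos(270) = 10
z' = 18

(2, 10, 18)


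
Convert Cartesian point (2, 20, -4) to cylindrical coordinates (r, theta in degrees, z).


r = sqrt(2^2 + 20^2) = 20.0998
theta = atan2(20, 2) = 84.2894 deg
z = -4

r = 20.0998, theta = 84.2894 deg, z = -4


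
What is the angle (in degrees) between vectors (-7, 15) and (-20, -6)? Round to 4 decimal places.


dot = -7*-20 + 15*-6 = 50
|u| = 16.5529, |v| = 20.8806
cos(angle) = 0.1447
angle = 81.6824 degrees

81.6824 degrees


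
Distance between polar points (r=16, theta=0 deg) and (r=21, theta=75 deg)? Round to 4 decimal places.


d = sqrt(r1^2 + r2^2 - 2*r1*r2*cos(t2-t1))
d = sqrt(16^2 + 21^2 - 2*16*21*cos(75-0)) = 22.8708

22.8708


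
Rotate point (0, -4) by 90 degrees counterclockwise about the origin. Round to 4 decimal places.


x' = 0*cos(90) - -4*sin(90) = 4
y' = 0*sin(90) + -4*cos(90) = 0

(4, 0)


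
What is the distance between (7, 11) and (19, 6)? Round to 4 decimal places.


d = sqrt((19-7)^2 + (6-11)^2) = 13

13


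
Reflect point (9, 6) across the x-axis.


Reflection across x-axis: (x, y) -> (x, -y)
(9, 6) -> (9, -6)

(9, -6)


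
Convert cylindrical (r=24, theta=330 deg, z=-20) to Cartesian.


x = 24 * cos(330) = 20.7846
y = 24 * sin(330) = -12
z = -20

(20.7846, -12, -20)


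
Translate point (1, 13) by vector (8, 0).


Translation: (x+dx, y+dy) = (1+8, 13+0) = (9, 13)

(9, 13)


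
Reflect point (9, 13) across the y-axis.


Reflection across y-axis: (x, y) -> (-x, y)
(9, 13) -> (-9, 13)

(-9, 13)


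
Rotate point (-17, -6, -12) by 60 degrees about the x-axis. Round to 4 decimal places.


x' = -17
y' = -6*cos(60) - -12*sin(60) = 7.3923
z' = -6*sin(60) + -12*cos(60) = -11.1962

(-17, 7.3923, -11.1962)


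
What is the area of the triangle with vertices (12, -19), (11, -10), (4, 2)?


Area = |x1(y2-y3) + x2(y3-y1) + x3(y1-y2)| / 2
= |12*(-10-2) + 11*(2--19) + 4*(-19--10)| / 2
= 25.5

25.5


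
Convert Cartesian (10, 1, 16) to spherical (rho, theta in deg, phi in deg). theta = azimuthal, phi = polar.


rho = sqrt(10^2 + 1^2 + 16^2) = 18.8944
theta = atan2(1, 10) = 5.7106 deg
phi = acos(16/18.8944) = 32.1336 deg

rho = 18.8944, theta = 5.7106 deg, phi = 32.1336 deg


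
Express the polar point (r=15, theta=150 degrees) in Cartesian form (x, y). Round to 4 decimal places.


x = 15 * cos(150) = -12.9904
y = 15 * sin(150) = 7.5

(-12.9904, 7.5)


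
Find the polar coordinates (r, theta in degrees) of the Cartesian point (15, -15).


r = sqrt(15^2 + (-15)^2) = 21.2132
theta = atan2(-15, 15) = 315 degrees

r = 21.2132, theta = 315 degrees


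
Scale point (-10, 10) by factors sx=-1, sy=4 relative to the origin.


Scaling: (x*sx, y*sy) = (-10*-1, 10*4) = (10, 40)

(10, 40)


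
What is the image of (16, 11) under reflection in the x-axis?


Reflection across x-axis: (x, y) -> (x, -y)
(16, 11) -> (16, -11)

(16, -11)


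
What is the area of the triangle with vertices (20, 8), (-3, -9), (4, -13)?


Area = |x1(y2-y3) + x2(y3-y1) + x3(y1-y2)| / 2
= |20*(-9--13) + -3*(-13-8) + 4*(8--9)| / 2
= 105.5

105.5


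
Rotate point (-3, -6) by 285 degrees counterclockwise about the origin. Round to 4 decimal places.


x' = -3*cos(285) - -6*sin(285) = -6.572
y' = -3*sin(285) + -6*cos(285) = 1.3449

(-6.572, 1.3449)


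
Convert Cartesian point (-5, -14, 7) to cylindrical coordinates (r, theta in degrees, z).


r = sqrt((-5)^2 + (-14)^2) = 14.8661
theta = atan2(-14, -5) = 250.3462 deg
z = 7

r = 14.8661, theta = 250.3462 deg, z = 7


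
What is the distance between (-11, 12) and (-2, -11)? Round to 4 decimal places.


d = sqrt((-2--11)^2 + (-11-12)^2) = 24.6982

24.6982


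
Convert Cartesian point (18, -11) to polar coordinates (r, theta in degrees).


r = sqrt(18^2 + (-11)^2) = 21.095
theta = atan2(-11, 18) = 328.5704 degrees

r = 21.095, theta = 328.5704 degrees


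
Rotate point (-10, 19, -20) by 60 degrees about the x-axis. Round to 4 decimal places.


x' = -10
y' = 19*cos(60) - -20*sin(60) = 26.8205
z' = 19*sin(60) + -20*cos(60) = 6.4545

(-10, 26.8205, 6.4545)


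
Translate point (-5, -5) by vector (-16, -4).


Translation: (x+dx, y+dy) = (-5+-16, -5+-4) = (-21, -9)

(-21, -9)


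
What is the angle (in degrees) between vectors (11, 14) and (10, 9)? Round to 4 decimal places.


dot = 11*10 + 14*9 = 236
|u| = 17.8045, |v| = 13.4536
cos(angle) = 0.9852
angle = 9.8556 degrees

9.8556 degrees


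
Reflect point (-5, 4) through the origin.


Reflection through origin: (x, y) -> (-x, -y)
(-5, 4) -> (5, -4)

(5, -4)


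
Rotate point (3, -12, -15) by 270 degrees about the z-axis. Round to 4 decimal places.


x' = 3*cos(270) - -12*sin(270) = -12
y' = 3*sin(270) + -12*cos(270) = -3
z' = -15

(-12, -3, -15)


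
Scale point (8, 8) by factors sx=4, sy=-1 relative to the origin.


Scaling: (x*sx, y*sy) = (8*4, 8*-1) = (32, -8)

(32, -8)


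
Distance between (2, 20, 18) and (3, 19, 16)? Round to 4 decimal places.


d = sqrt((3-2)^2 + (19-20)^2 + (16-18)^2) = 2.4495

2.4495


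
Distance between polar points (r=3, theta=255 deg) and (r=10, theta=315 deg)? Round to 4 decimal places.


d = sqrt(r1^2 + r2^2 - 2*r1*r2*cos(t2-t1))
d = sqrt(3^2 + 10^2 - 2*3*10*cos(315-255)) = 8.8882

8.8882


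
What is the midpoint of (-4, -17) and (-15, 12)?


Midpoint = ((-4+-15)/2, (-17+12)/2) = (-9.5, -2.5)

(-9.5, -2.5)


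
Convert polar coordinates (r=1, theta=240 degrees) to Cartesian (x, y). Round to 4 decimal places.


x = 1 * cos(240) = -0.5
y = 1 * sin(240) = -0.866

(-0.5, -0.866)


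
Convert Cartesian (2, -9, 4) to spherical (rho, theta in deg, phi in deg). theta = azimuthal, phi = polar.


rho = sqrt(2^2 + (-9)^2 + 4^2) = 10.0499
theta = atan2(-9, 2) = 282.5288 deg
phi = acos(4/10.0499) = 66.5459 deg

rho = 10.0499, theta = 282.5288 deg, phi = 66.5459 deg


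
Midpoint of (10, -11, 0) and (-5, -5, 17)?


Midpoint = ((10+-5)/2, (-11+-5)/2, (0+17)/2) = (2.5, -8, 8.5)

(2.5, -8, 8.5)


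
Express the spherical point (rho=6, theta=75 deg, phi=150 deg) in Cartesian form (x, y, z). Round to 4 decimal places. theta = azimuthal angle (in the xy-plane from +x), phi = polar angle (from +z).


x = 6 * sin(150) * cos(75) = 0.7765
y = 6 * sin(150) * sin(75) = 2.8978
z = 6 * cos(150) = -5.1962

(0.7765, 2.8978, -5.1962)


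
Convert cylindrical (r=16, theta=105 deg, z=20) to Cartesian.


x = 16 * cos(105) = -4.1411
y = 16 * sin(105) = 15.4548
z = 20

(-4.1411, 15.4548, 20)


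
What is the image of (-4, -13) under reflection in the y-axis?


Reflection across y-axis: (x, y) -> (-x, y)
(-4, -13) -> (4, -13)

(4, -13)


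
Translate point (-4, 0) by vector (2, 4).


Translation: (x+dx, y+dy) = (-4+2, 0+4) = (-2, 4)

(-2, 4)


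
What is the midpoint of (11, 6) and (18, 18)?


Midpoint = ((11+18)/2, (6+18)/2) = (14.5, 12)

(14.5, 12)


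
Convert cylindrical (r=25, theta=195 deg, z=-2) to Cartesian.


x = 25 * cos(195) = -24.1481
y = 25 * sin(195) = -6.4705
z = -2

(-24.1481, -6.4705, -2)


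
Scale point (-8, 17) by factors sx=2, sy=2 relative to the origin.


Scaling: (x*sx, y*sy) = (-8*2, 17*2) = (-16, 34)

(-16, 34)


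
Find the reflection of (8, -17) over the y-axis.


Reflection across y-axis: (x, y) -> (-x, y)
(8, -17) -> (-8, -17)

(-8, -17)


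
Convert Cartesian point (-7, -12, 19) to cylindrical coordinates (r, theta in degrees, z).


r = sqrt((-7)^2 + (-12)^2) = 13.8924
theta = atan2(-12, -7) = 239.7436 deg
z = 19

r = 13.8924, theta = 239.7436 deg, z = 19


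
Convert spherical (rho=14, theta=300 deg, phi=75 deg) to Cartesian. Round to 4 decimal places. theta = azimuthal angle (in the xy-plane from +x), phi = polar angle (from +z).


x = 14 * sin(75) * cos(300) = 6.7615
y = 14 * sin(75) * sin(300) = -11.7112
z = 14 * cos(75) = 3.6235

(6.7615, -11.7112, 3.6235)
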